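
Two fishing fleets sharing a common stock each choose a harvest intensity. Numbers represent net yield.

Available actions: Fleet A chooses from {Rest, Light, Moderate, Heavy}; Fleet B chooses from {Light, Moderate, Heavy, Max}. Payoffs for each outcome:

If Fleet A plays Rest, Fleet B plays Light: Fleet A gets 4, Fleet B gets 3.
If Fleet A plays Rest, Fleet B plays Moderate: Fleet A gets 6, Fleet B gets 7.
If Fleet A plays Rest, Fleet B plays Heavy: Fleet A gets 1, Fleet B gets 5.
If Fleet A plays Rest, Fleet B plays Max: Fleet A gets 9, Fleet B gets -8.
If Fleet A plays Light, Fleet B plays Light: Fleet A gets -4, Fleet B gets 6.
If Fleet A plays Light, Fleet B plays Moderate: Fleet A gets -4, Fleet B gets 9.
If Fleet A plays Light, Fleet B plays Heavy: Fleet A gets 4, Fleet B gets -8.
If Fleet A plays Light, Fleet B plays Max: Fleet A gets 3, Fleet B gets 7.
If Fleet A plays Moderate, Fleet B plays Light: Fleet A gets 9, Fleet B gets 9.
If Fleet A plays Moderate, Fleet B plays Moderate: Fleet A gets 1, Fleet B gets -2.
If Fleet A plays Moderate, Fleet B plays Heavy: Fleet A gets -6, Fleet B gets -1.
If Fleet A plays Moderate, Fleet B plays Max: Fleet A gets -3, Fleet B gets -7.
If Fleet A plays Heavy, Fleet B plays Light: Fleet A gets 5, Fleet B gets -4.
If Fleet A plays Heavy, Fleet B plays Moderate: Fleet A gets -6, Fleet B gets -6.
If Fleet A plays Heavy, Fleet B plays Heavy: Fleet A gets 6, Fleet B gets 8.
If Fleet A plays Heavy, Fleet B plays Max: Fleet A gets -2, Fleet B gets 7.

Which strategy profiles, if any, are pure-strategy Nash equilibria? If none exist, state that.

Fleet A against Light: payoffs 4, -4, 9, 5 → best response Moderate.
Fleet A against Moderate: payoffs 6, -4, 1, -6 → best response Rest.
Fleet A against Heavy: payoffs 1, 4, -6, 6 → best response Heavy.
Fleet A against Max: payoffs 9, 3, -3, -2 → best response Rest.
Fleet B against Rest: payoffs 3, 7, 5, -8 → best response Moderate.
Fleet B against Light: payoffs 6, 9, -8, 7 → best response Moderate.
Fleet B against Moderate: payoffs 9, -2, -1, -7 → best response Light.
Fleet B against Heavy: payoffs -4, -6, 8, 7 → best response Heavy.
Mutual best responses: (Rest, Moderate); (Moderate, Light); (Heavy, Heavy).

Pure-strategy Nash equilibria: (Rest, Moderate) and (Moderate, Light) and (Heavy, Heavy)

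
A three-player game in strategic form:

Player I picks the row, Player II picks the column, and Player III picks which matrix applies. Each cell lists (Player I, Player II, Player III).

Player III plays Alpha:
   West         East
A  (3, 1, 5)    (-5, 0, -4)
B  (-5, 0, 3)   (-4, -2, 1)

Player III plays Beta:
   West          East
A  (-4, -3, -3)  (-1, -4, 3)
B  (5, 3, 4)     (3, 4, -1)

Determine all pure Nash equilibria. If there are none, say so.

The unique pure-strategy Nash equilibrium is (A, West, Alpha).

Player I against (West, Alpha): payoffs 3, -5 → best response A.
Player I against (West, Beta): payoffs -4, 5 → best response B.
Player I against (East, Alpha): payoffs -5, -4 → best response B.
Player I against (East, Beta): payoffs -1, 3 → best response B.
Player II against (A, Alpha): payoffs 1, 0 → best response West.
Player II against (A, Beta): payoffs -3, -4 → best response West.
Player II against (B, Alpha): payoffs 0, -2 → best response West.
Player II against (B, Beta): payoffs 3, 4 → best response East.
Player III against (A, West): payoffs 5, -3 → best response Alpha.
Player III against (A, East): payoffs -4, 3 → best response Beta.
Player III against (B, West): payoffs 3, 4 → best response Beta.
Player III against (B, East): payoffs 1, -1 → best response Alpha.
Mutual best responses: (A, West, Alpha).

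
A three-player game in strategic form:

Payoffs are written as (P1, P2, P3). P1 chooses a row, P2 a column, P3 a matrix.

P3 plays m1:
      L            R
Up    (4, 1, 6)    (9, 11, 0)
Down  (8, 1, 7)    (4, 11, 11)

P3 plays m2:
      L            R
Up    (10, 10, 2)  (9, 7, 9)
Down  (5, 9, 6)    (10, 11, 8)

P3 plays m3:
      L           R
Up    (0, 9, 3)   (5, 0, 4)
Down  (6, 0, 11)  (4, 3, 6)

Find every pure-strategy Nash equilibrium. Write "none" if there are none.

No pure-strategy Nash equilibrium.

Check each profile: it is a Nash equilibrium iff no player can strictly gain by switching unilaterally.
(Up, L, m1): P1 can switch to Down (4 → 8). Not NE.
(Up, L, m2): P3 can switch to m1 (2 → 6). Not NE.
(Up, L, m3): P1 can switch to Down (0 → 6). Not NE.
(Up, R, m1): P3 can switch to m2 (0 → 9). Not NE.
(Up, R, m2): P1 can switch to Down (9 → 10). Not NE.
(Up, R, m3): P2 can switch to L (0 → 9). Not NE.
(Down, L, m1): P2 can switch to R (1 → 11). Not NE.
(Down, L, m2): P1 can switch to Up (5 → 10). Not NE.
(Down, L, m3): P2 can switch to R (0 → 3). Not NE.
(Down, R, m1): P1 can switch to Up (4 → 9). Not NE.
(The remaining 2 profiles each have a profitable deviation by the same check.)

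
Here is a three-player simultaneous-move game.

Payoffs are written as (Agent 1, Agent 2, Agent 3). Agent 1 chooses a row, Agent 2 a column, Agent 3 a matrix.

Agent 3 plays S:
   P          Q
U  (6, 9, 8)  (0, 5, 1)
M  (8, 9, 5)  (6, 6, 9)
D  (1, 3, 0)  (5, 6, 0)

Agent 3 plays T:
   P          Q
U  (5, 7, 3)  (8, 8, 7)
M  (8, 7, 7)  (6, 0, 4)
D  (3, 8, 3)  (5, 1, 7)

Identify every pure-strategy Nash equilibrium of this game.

Agent 1 against (P, S): payoffs 6, 8, 1 → best response M.
Agent 1 against (P, T): payoffs 5, 8, 3 → best response M.
Agent 1 against (Q, S): payoffs 0, 6, 5 → best response M.
Agent 1 against (Q, T): payoffs 8, 6, 5 → best response U.
Agent 2 against (U, S): payoffs 9, 5 → best response P.
Agent 2 against (U, T): payoffs 7, 8 → best response Q.
Agent 2 against (M, S): payoffs 9, 6 → best response P.
Agent 2 against (M, T): payoffs 7, 0 → best response P.
Agent 2 against (D, S): payoffs 3, 6 → best response Q.
Agent 2 against (D, T): payoffs 8, 1 → best response P.
Agent 3 against (U, P): payoffs 8, 3 → best response S.
Agent 3 against (U, Q): payoffs 1, 7 → best response T.
Agent 3 against (M, P): payoffs 5, 7 → best response T.
Agent 3 against (M, Q): payoffs 9, 4 → best response S.
Agent 3 against (D, P): payoffs 0, 3 → best response T.
Agent 3 against (D, Q): payoffs 0, 7 → best response T.
Mutual best responses: (U, Q, T); (M, P, T).

Pure-strategy Nash equilibria: (U, Q, T), (M, P, T)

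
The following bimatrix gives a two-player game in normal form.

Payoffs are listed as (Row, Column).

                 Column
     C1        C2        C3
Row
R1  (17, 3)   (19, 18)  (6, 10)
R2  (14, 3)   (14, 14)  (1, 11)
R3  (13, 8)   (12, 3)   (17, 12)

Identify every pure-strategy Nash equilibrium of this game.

Row against C1: payoffs 17, 14, 13 → best response R1.
Row against C2: payoffs 19, 14, 12 → best response R1.
Row against C3: payoffs 6, 1, 17 → best response R3.
Column against R1: payoffs 3, 18, 10 → best response C2.
Column against R2: payoffs 3, 14, 11 → best response C2.
Column against R3: payoffs 8, 3, 12 → best response C3.
Mutual best responses: (R1, C2); (R3, C3).

The pure Nash equilibria are (R1, C2) and (R3, C3).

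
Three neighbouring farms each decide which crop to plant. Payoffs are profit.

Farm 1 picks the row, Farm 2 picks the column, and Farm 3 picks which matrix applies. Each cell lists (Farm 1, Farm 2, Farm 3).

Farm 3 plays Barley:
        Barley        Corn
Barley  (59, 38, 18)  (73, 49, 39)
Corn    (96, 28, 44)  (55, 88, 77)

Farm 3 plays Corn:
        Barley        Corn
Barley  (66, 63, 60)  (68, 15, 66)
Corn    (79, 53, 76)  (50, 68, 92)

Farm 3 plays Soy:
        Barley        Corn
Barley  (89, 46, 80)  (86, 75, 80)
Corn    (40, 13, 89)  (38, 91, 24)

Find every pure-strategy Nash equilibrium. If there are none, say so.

(Barley, Corn, Soy)

For each strategy profile, look for a profitable unilateral deviation.
(Barley, Barley, Barley): Farm 1 can switch to Corn (59 → 96). Not NE.
(Barley, Barley, Corn): Farm 1 can switch to Corn (66 → 79). Not NE.
(Barley, Barley, Soy): Farm 2 can switch to Corn (46 → 75). Not NE.
(Barley, Corn, Barley): Farm 3 can switch to Corn (39 → 66). Not NE.
(Barley, Corn, Corn): Farm 2 can switch to Barley (15 → 63). Not NE.
(Barley, Corn, Soy): Farm 1 gets 86, best alternative 38; Farm 2 gets 75, best alternative 46; Farm 3 gets 80, best alternative 66. No profitable deviation — NE.
(Corn, Barley, Barley): Farm 2 can switch to Corn (28 → 88). Not NE.
(Corn, Barley, Corn): Farm 2 can switch to Corn (53 → 68). Not NE.
(Corn, Barley, Soy): Farm 1 can switch to Barley (40 → 89). Not NE.
(Corn, Corn, Barley): Farm 1 can switch to Barley (55 → 73). Not NE.
(Corn, Corn, Corn): Farm 1 can switch to Barley (50 → 68). Not NE.
(The remaining 1 profile has a profitable deviation by the same check.)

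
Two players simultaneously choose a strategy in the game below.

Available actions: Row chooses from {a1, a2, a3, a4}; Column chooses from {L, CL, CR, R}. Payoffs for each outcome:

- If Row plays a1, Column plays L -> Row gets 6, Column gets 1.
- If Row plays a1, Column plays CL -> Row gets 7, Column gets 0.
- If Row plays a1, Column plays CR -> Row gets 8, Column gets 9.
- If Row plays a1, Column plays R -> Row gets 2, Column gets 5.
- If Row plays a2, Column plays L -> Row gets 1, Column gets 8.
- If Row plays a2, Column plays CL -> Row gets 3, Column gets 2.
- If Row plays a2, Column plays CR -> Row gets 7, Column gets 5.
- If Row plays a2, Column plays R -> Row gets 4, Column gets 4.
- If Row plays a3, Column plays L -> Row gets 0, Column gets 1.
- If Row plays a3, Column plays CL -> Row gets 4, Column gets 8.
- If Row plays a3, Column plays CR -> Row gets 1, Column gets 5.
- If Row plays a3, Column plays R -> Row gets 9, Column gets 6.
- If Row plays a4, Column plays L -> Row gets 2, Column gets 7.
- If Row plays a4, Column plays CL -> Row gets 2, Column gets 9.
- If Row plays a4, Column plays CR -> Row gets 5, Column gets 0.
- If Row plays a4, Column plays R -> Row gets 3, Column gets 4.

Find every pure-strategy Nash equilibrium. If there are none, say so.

Row against L: payoffs 6, 1, 0, 2 → best response a1.
Row against CL: payoffs 7, 3, 4, 2 → best response a1.
Row against CR: payoffs 8, 7, 1, 5 → best response a1.
Row against R: payoffs 2, 4, 9, 3 → best response a3.
Column against a1: payoffs 1, 0, 9, 5 → best response CR.
Column against a2: payoffs 8, 2, 5, 4 → best response L.
Column against a3: payoffs 1, 8, 5, 6 → best response CL.
Column against a4: payoffs 7, 9, 0, 4 → best response CL.
Mutual best responses: (a1, CR).

The unique pure-strategy Nash equilibrium is (a1, CR).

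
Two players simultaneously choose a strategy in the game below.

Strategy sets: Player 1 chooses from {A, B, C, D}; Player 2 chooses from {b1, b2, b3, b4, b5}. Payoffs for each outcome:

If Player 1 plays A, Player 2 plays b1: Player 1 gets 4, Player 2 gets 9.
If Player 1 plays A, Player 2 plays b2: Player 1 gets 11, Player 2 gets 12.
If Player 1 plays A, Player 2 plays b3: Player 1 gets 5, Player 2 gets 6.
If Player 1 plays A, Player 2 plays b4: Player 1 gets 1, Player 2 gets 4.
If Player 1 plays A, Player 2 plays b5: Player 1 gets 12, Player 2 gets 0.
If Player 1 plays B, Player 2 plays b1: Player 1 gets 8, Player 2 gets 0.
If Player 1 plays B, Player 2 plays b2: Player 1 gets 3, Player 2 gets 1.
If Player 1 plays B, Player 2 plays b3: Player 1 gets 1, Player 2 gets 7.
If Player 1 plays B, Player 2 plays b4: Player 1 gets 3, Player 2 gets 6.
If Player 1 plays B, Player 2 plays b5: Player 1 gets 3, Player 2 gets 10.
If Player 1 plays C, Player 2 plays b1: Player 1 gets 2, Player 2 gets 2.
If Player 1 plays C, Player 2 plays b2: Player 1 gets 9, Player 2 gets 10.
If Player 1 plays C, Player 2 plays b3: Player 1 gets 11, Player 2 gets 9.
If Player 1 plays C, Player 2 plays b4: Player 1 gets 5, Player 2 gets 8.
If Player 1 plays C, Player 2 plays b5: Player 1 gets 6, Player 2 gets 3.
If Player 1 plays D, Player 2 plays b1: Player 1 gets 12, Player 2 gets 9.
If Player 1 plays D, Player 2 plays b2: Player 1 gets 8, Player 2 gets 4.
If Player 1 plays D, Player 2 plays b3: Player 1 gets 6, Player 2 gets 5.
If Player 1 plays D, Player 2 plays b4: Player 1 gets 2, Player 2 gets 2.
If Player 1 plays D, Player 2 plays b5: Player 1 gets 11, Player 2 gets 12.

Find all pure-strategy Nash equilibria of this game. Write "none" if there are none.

The unique pure-strategy Nash equilibrium is (A, b2).

Player 1 against b1: payoffs 4, 8, 2, 12 → best response D.
Player 1 against b2: payoffs 11, 3, 9, 8 → best response A.
Player 1 against b3: payoffs 5, 1, 11, 6 → best response C.
Player 1 against b4: payoffs 1, 3, 5, 2 → best response C.
Player 1 against b5: payoffs 12, 3, 6, 11 → best response A.
Player 2 against A: payoffs 9, 12, 6, 4, 0 → best response b2.
Player 2 against B: payoffs 0, 1, 7, 6, 10 → best response b5.
Player 2 against C: payoffs 2, 10, 9, 8, 3 → best response b2.
Player 2 against D: payoffs 9, 4, 5, 2, 12 → best response b5.
Mutual best responses: (A, b2).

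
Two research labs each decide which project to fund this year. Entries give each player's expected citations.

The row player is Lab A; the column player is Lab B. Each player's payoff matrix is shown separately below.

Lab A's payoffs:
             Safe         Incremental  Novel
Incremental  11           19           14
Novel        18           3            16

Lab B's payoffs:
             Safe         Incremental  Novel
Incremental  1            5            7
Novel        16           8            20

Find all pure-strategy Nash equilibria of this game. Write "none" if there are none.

The unique pure-strategy Nash equilibrium is (Novel, Novel).

Mark each player's best response to every combination of opponents' strategies; a profile where every player is best-responding is a pure Nash equilibrium.
Lab A against Safe: payoffs 11, 18 → best response Novel.
Lab A against Incremental: payoffs 19, 3 → best response Incremental.
Lab A against Novel: payoffs 14, 16 → best response Novel.
Lab B against Incremental: payoffs 1, 5, 7 → best response Novel.
Lab B against Novel: payoffs 16, 8, 20 → best response Novel.
Mutual best responses: (Novel, Novel).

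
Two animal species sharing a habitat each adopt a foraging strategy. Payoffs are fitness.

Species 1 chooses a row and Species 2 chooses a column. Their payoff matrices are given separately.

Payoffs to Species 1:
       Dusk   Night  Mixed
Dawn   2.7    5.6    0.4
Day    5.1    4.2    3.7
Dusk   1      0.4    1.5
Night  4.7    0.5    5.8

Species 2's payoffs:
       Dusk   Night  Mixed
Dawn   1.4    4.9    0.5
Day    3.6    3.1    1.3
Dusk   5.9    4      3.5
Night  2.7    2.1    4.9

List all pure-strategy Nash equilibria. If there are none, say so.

(Dawn, Dusk): Species 1 can switch to Day (2.7 → 5.1). Not NE.
(Dawn, Night): Species 1 gets 5.6, best alternative 4.2; Species 2 gets 4.9, best alternative 1.4. No profitable deviation — NE.
(Dawn, Mixed): Species 1 can switch to Day (0.4 → 3.7). Not NE.
(Day, Dusk): Species 1 gets 5.1, best alternative 4.7; Species 2 gets 3.6, best alternative 3.1. No profitable deviation — NE.
(Day, Night): Species 1 can switch to Dawn (4.2 → 5.6). Not NE.
(Day, Mixed): Species 1 can switch to Night (3.7 → 5.8). Not NE.
(Dusk, Dusk): Species 1 can switch to Dawn (1 → 2.7). Not NE.
(Dusk, Night): Species 1 can switch to Dawn (0.4 → 5.6). Not NE.
(Dusk, Mixed): Species 1 can switch to Day (1.5 → 3.7). Not NE.
(Night, Dusk): Species 1 can switch to Day (4.7 → 5.1). Not NE.
(Night, Mixed): Species 1 gets 5.8, best alternative 3.7; Species 2 gets 4.9, best alternative 2.7. No profitable deviation — NE.
(The remaining 1 profile has a profitable deviation by the same check.)

Pure-strategy Nash equilibria: (Dawn, Night) and (Day, Dusk) and (Night, Mixed)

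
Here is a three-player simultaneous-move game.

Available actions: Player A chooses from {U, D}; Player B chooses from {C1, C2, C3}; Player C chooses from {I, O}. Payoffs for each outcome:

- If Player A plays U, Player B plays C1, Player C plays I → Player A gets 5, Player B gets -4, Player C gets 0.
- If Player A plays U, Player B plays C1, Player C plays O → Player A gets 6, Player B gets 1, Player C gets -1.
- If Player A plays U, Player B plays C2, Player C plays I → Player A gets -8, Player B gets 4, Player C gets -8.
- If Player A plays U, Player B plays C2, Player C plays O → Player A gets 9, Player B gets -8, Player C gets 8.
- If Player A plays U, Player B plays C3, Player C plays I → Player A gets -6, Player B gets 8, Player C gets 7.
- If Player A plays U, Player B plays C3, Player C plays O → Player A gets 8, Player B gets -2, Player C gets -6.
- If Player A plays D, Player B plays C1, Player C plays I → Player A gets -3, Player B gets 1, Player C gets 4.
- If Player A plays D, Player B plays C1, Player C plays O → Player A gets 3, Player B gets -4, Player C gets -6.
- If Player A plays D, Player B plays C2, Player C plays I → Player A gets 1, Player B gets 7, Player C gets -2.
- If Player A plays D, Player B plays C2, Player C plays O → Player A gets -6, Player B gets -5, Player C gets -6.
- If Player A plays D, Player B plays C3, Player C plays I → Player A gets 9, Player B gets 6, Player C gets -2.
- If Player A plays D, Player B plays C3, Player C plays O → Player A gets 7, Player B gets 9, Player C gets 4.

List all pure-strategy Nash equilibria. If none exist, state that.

Player A against (C1, I): payoffs 5, -3 → best response U.
Player A against (C1, O): payoffs 6, 3 → best response U.
Player A against (C2, I): payoffs -8, 1 → best response D.
Player A against (C2, O): payoffs 9, -6 → best response U.
Player A against (C3, I): payoffs -6, 9 → best response D.
Player A against (C3, O): payoffs 8, 7 → best response U.
Player B against (U, I): payoffs -4, 4, 8 → best response C3.
Player B against (U, O): payoffs 1, -8, -2 → best response C1.
Player B against (D, I): payoffs 1, 7, 6 → best response C2.
Player B against (D, O): payoffs -4, -5, 9 → best response C3.
Player C against (U, C1): payoffs 0, -1 → best response I.
Player C against (U, C2): payoffs -8, 8 → best response O.
Player C against (U, C3): payoffs 7, -6 → best response I.
Player C against (D, C1): payoffs 4, -6 → best response I.
Player C against (D, C2): payoffs -2, -6 → best response I.
Player C against (D, C3): payoffs -2, 4 → best response O.
Mutual best responses: (D, C2, I).

The unique pure-strategy Nash equilibrium is (D, C2, I).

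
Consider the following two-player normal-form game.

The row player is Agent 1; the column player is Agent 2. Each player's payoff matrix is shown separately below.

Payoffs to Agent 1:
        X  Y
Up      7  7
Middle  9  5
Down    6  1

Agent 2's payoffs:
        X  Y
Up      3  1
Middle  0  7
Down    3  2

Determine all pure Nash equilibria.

Mark each player's best response to every combination of opponents' strategies; a profile where every player is best-responding is a pure Nash equilibrium.
Agent 1 against X: payoffs 7, 9, 6 → best response Middle.
Agent 1 against Y: payoffs 7, 5, 1 → best response Up.
Agent 2 against Up: payoffs 3, 1 → best response X.
Agent 2 against Middle: payoffs 0, 7 → best response Y.
Agent 2 against Down: payoffs 3, 2 → best response X.
No profile is a mutual best response for all players.

There is no pure-strategy Nash equilibrium.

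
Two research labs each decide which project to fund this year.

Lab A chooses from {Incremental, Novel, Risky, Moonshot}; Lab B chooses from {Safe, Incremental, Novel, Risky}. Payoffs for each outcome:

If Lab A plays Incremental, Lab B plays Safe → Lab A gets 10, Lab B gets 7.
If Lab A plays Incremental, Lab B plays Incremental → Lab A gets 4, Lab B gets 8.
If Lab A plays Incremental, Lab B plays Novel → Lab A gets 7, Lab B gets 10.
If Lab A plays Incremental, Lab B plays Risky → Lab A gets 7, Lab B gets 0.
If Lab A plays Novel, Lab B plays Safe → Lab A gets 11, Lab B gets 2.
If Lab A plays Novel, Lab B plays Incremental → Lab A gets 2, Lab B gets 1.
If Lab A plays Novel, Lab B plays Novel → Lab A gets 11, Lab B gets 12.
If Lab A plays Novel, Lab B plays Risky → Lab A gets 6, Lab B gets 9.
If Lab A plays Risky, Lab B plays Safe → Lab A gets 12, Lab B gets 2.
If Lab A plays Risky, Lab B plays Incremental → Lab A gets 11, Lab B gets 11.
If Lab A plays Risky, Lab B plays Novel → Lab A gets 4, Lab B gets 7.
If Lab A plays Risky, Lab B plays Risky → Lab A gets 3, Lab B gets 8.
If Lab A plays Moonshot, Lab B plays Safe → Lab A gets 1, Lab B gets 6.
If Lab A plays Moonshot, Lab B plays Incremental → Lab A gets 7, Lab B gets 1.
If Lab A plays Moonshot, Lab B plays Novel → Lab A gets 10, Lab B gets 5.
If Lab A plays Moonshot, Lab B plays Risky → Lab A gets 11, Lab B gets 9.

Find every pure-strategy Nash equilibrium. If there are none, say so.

Pure-strategy Nash equilibria: (Novel, Novel) and (Risky, Incremental) and (Moonshot, Risky)

For each player, find the best response to each opponent profile; mutual best responses are the pure NE.
Lab A against Safe: payoffs 10, 11, 12, 1 → best response Risky.
Lab A against Incremental: payoffs 4, 2, 11, 7 → best response Risky.
Lab A against Novel: payoffs 7, 11, 4, 10 → best response Novel.
Lab A against Risky: payoffs 7, 6, 3, 11 → best response Moonshot.
Lab B against Incremental: payoffs 7, 8, 10, 0 → best response Novel.
Lab B against Novel: payoffs 2, 1, 12, 9 → best response Novel.
Lab B against Risky: payoffs 2, 11, 7, 8 → best response Incremental.
Lab B against Moonshot: payoffs 6, 1, 5, 9 → best response Risky.
Mutual best responses: (Novel, Novel); (Risky, Incremental); (Moonshot, Risky).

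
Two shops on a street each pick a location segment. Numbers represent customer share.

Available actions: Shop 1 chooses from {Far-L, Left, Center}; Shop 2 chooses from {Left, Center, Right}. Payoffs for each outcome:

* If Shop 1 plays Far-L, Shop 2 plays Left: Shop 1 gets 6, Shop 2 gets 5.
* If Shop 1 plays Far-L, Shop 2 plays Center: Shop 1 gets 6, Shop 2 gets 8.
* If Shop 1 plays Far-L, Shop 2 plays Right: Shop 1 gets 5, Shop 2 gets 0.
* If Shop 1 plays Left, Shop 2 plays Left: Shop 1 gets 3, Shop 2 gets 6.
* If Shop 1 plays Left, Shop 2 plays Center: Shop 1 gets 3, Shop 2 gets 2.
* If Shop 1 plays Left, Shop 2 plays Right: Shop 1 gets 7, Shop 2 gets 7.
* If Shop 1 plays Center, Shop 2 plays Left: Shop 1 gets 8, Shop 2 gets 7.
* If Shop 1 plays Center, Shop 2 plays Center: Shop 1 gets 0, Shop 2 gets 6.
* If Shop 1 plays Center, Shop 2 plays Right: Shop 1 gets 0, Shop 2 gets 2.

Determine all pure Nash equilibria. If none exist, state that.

Pure-strategy Nash equilibria: (Far-L, Center); (Left, Right); (Center, Left)

Shop 1 against Left: payoffs 6, 3, 8 → best response Center.
Shop 1 against Center: payoffs 6, 3, 0 → best response Far-L.
Shop 1 against Right: payoffs 5, 7, 0 → best response Left.
Shop 2 against Far-L: payoffs 5, 8, 0 → best response Center.
Shop 2 against Left: payoffs 6, 2, 7 → best response Right.
Shop 2 against Center: payoffs 7, 6, 2 → best response Left.
Mutual best responses: (Far-L, Center); (Left, Right); (Center, Left).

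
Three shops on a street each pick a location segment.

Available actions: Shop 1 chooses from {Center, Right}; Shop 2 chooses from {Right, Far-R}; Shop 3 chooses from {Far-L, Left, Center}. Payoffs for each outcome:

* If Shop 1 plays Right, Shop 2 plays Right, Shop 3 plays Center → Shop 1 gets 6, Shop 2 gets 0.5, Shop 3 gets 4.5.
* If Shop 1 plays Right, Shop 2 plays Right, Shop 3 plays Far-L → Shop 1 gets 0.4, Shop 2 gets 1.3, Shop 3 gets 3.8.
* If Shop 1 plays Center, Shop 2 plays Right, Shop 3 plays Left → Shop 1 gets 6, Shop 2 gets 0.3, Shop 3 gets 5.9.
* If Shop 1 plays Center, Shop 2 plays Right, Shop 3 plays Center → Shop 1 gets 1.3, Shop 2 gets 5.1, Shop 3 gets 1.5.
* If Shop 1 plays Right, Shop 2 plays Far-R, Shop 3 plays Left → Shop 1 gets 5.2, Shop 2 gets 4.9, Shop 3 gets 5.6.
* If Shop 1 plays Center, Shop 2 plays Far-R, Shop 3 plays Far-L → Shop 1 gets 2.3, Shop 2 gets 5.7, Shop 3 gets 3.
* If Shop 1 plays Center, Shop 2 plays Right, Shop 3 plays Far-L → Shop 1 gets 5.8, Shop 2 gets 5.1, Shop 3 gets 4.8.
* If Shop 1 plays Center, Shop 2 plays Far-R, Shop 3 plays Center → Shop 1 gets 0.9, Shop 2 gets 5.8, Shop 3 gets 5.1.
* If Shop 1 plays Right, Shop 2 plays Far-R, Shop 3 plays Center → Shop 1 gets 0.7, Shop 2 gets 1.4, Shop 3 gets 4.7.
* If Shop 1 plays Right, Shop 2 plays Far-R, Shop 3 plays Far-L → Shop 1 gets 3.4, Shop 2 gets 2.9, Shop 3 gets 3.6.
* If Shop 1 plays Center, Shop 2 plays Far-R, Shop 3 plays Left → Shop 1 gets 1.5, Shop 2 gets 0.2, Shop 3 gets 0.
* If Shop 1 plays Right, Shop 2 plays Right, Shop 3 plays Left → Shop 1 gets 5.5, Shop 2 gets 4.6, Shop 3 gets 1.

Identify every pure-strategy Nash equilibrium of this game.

(Center, Right, Left); (Center, Far-R, Center); (Right, Far-R, Left)

For each strategy profile, look for a profitable unilateral deviation.
(Center, Right, Far-L): Shop 2 can switch to Far-R (5.1 → 5.7). Not NE.
(Center, Right, Left): Shop 1 gets 6, best alternative 5.5; Shop 2 gets 0.3, best alternative 0.2; Shop 3 gets 5.9, best alternative 4.8. No profitable deviation — NE.
(Center, Right, Center): Shop 1 can switch to Right (1.3 → 6). Not NE.
(Center, Far-R, Far-L): Shop 1 can switch to Right (2.3 → 3.4). Not NE.
(Center, Far-R, Left): Shop 1 can switch to Right (1.5 → 5.2). Not NE.
(Center, Far-R, Center): Shop 1 gets 0.9, best alternative 0.7; Shop 2 gets 5.8, best alternative 5.1; Shop 3 gets 5.1, best alternative 3. No profitable deviation — NE.
(Right, Right, Far-L): Shop 1 can switch to Center (0.4 → 5.8). Not NE.
(Right, Right, Left): Shop 1 can switch to Center (5.5 → 6). Not NE.
(Right, Right, Center): Shop 2 can switch to Far-R (0.5 → 1.4). Not NE.
(Right, Far-R, Far-L): Shop 3 can switch to Left (3.6 → 5.6). Not NE.
(Right, Far-R, Left): Shop 1 gets 5.2, best alternative 1.5; Shop 2 gets 4.9, best alternative 4.6; Shop 3 gets 5.6, best alternative 4.7. No profitable deviation — NE.
(Right, Far-R, Center): Shop 1 can switch to Center (0.7 → 0.9). Not NE.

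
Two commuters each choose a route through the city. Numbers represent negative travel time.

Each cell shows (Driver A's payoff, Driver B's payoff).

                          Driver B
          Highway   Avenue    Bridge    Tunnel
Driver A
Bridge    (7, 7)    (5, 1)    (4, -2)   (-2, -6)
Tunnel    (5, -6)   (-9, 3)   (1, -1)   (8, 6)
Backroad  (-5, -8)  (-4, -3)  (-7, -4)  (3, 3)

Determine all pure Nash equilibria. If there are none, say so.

(Bridge, Highway) and (Tunnel, Tunnel)

For each player, find the best response to each opponent profile; mutual best responses are the pure NE.
Driver A against Highway: payoffs 7, 5, -5 → best response Bridge.
Driver A against Avenue: payoffs 5, -9, -4 → best response Bridge.
Driver A against Bridge: payoffs 4, 1, -7 → best response Bridge.
Driver A against Tunnel: payoffs -2, 8, 3 → best response Tunnel.
Driver B against Bridge: payoffs 7, 1, -2, -6 → best response Highway.
Driver B against Tunnel: payoffs -6, 3, -1, 6 → best response Tunnel.
Driver B against Backroad: payoffs -8, -3, -4, 3 → best response Tunnel.
Mutual best responses: (Bridge, Highway); (Tunnel, Tunnel).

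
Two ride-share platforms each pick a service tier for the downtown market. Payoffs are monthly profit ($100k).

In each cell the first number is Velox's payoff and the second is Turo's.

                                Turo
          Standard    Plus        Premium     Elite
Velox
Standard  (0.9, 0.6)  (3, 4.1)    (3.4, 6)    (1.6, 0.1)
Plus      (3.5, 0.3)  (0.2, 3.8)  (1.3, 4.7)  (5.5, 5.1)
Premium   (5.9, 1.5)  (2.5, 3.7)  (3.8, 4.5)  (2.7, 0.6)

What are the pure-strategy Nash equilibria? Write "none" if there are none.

The pure Nash equilibria are (Plus, Elite), (Premium, Premium).

(Standard, Standard): Velox can switch to Plus (0.9 → 3.5). Not NE.
(Standard, Plus): Turo can switch to Premium (4.1 → 6). Not NE.
(Standard, Premium): Velox can switch to Premium (3.4 → 3.8). Not NE.
(Standard, Elite): Velox can switch to Plus (1.6 → 5.5). Not NE.
(Plus, Standard): Velox can switch to Premium (3.5 → 5.9). Not NE.
(Plus, Plus): Velox can switch to Standard (0.2 → 3). Not NE.
(Plus, Premium): Velox can switch to Standard (1.3 → 3.4). Not NE.
(Plus, Elite): Velox gets 5.5, best alternative 2.7; Turo gets 5.1, best alternative 4.7. No profitable deviation — NE.
(Premium, Standard): Turo can switch to Plus (1.5 → 3.7). Not NE.
(Premium, Premium): Velox gets 3.8, best alternative 3.4; Turo gets 4.5, best alternative 3.7. No profitable deviation — NE.
(The remaining 2 profiles each have a profitable deviation by the same check.)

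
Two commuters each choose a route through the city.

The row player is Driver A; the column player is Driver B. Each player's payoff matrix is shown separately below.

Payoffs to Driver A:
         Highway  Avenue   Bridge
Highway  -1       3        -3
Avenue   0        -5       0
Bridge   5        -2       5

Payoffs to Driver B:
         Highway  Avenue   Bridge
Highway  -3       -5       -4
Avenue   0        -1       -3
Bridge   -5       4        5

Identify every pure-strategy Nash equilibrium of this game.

Pure NE: (Bridge, Bridge)

For each strategy profile, look for a profitable unilateral deviation.
(Highway, Highway): Driver A can switch to Avenue (-1 → 0). Not NE.
(Highway, Avenue): Driver B can switch to Highway (-5 → -3). Not NE.
(Highway, Bridge): Driver A can switch to Avenue (-3 → 0). Not NE.
(Avenue, Highway): Driver A can switch to Bridge (0 → 5). Not NE.
(Avenue, Avenue): Driver A can switch to Highway (-5 → 3). Not NE.
(Avenue, Bridge): Driver A can switch to Bridge (0 → 5). Not NE.
(Bridge, Highway): Driver B can switch to Avenue (-5 → 4). Not NE.
(Bridge, Avenue): Driver A can switch to Highway (-2 → 3). Not NE.
(Bridge, Bridge): Driver A gets 5, best alternative 0; Driver B gets 5, best alternative 4. No profitable deviation — NE.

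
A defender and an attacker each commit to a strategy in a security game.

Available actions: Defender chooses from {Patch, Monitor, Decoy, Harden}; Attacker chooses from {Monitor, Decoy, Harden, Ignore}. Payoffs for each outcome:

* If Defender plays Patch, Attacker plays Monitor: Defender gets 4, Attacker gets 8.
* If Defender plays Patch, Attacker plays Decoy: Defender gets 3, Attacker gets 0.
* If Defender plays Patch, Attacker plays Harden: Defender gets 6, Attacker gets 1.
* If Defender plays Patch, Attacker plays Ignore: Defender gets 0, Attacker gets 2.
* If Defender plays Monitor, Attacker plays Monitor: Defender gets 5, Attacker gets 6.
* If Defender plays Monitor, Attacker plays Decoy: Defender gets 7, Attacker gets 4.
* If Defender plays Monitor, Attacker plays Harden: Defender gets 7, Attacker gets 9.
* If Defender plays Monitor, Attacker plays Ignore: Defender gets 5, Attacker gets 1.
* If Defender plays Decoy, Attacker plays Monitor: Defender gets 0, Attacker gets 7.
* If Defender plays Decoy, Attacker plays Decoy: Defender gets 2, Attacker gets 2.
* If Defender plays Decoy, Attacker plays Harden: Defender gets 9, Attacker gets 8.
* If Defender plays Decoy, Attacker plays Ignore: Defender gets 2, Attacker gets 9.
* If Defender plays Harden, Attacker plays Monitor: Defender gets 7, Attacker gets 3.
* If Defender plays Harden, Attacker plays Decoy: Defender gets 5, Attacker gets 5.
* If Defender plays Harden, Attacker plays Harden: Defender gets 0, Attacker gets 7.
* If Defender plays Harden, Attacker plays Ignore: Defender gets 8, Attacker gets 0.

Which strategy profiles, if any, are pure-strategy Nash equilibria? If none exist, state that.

(Patch, Monitor): Defender can switch to Monitor (4 → 5). Not NE.
(Patch, Decoy): Defender can switch to Monitor (3 → 7). Not NE.
(Patch, Harden): Defender can switch to Monitor (6 → 7). Not NE.
(Patch, Ignore): Defender can switch to Monitor (0 → 5). Not NE.
(Monitor, Monitor): Defender can switch to Harden (5 → 7). Not NE.
(Monitor, Decoy): Attacker can switch to Monitor (4 → 6). Not NE.
(Monitor, Harden): Defender can switch to Decoy (7 → 9). Not NE.
(Monitor, Ignore): Defender can switch to Harden (5 → 8). Not NE.
(Decoy, Monitor): Defender can switch to Patch (0 → 4). Not NE.
(Decoy, Decoy): Defender can switch to Patch (2 → 3). Not NE.
(Decoy, Harden): Attacker can switch to Ignore (8 → 9). Not NE.
(Decoy, Ignore): Defender can switch to Monitor (2 → 5). Not NE.
(The remaining 4 profiles each have a profitable deviation by the same check.)

none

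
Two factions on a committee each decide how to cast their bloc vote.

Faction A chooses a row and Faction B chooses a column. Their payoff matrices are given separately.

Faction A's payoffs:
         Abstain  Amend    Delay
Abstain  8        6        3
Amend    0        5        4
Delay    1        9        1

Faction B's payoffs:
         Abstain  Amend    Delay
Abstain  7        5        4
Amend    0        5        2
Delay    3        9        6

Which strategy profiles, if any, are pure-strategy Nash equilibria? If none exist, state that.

Pure-strategy Nash equilibria: (Abstain, Abstain); (Delay, Amend)

For each player, find the best response to each opponent profile; mutual best responses are the pure NE.
Faction A against Abstain: payoffs 8, 0, 1 → best response Abstain.
Faction A against Amend: payoffs 6, 5, 9 → best response Delay.
Faction A against Delay: payoffs 3, 4, 1 → best response Amend.
Faction B against Abstain: payoffs 7, 5, 4 → best response Abstain.
Faction B against Amend: payoffs 0, 5, 2 → best response Amend.
Faction B against Delay: payoffs 3, 9, 6 → best response Amend.
Mutual best responses: (Abstain, Abstain); (Delay, Amend).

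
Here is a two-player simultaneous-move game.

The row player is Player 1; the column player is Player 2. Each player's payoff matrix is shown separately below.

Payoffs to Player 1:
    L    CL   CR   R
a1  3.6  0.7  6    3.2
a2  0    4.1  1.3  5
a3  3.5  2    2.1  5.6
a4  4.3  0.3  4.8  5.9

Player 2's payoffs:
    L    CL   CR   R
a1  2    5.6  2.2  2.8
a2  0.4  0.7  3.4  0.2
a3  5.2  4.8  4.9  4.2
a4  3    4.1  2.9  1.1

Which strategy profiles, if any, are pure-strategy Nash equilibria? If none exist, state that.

This game has no pure Nash equilibrium.

(a1, L): Player 1 can switch to a4 (3.6 → 4.3). Not NE.
(a1, CL): Player 1 can switch to a2 (0.7 → 4.1). Not NE.
(a1, CR): Player 2 can switch to CL (2.2 → 5.6). Not NE.
(a1, R): Player 1 can switch to a2 (3.2 → 5). Not NE.
(a2, L): Player 1 can switch to a1 (0 → 3.6). Not NE.
(a2, CL): Player 2 can switch to CR (0.7 → 3.4). Not NE.
(a2, CR): Player 1 can switch to a1 (1.3 → 6). Not NE.
(a2, R): Player 1 can switch to a3 (5 → 5.6). Not NE.
(a3, L): Player 1 can switch to a1 (3.5 → 3.6). Not NE.
(a3, CL): Player 1 can switch to a2 (2 → 4.1). Not NE.
(a3, CR): Player 1 can switch to a1 (2.1 → 6). Not NE.
(a3, R): Player 1 can switch to a4 (5.6 → 5.9). Not NE.
(The remaining 4 profiles each have a profitable deviation by the same check.)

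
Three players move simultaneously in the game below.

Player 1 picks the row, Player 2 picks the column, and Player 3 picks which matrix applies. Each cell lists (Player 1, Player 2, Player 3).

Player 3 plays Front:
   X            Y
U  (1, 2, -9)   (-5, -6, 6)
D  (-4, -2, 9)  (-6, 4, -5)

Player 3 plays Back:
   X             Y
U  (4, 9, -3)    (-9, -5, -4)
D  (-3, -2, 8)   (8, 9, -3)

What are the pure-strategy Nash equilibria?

(U, X, Front): Player 3 can switch to Back (-9 → -3). Not NE.
(U, X, Back): Player 1 gets 4, best alternative -3; Player 2 gets 9, best alternative -5; Player 3 gets -3, best alternative -9. No profitable deviation — NE.
(U, Y, Front): Player 2 can switch to X (-6 → 2). Not NE.
(U, Y, Back): Player 1 can switch to D (-9 → 8). Not NE.
(D, X, Front): Player 1 can switch to U (-4 → 1). Not NE.
(D, X, Back): Player 1 can switch to U (-3 → 4). Not NE.
(D, Y, Front): Player 1 can switch to U (-6 → -5). Not NE.
(D, Y, Back): Player 1 gets 8, best alternative -9; Player 2 gets 9, best alternative -2; Player 3 gets -3, best alternative -5. No profitable deviation — NE.

Pure-strategy Nash equilibria: (U, X, Back), (D, Y, Back)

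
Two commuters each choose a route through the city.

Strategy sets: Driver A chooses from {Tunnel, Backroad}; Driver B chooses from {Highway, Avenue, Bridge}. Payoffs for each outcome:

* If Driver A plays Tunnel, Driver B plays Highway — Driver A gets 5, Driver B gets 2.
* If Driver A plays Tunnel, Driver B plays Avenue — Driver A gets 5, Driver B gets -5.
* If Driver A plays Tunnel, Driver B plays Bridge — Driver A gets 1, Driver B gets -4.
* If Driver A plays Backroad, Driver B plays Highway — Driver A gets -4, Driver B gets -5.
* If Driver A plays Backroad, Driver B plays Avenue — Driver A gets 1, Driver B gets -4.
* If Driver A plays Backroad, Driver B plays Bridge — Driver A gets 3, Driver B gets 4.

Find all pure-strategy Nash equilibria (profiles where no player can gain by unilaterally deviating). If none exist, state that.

(Tunnel, Highway); (Backroad, Bridge)

Driver A against Highway: payoffs 5, -4 → best response Tunnel.
Driver A against Avenue: payoffs 5, 1 → best response Tunnel.
Driver A against Bridge: payoffs 1, 3 → best response Backroad.
Driver B against Tunnel: payoffs 2, -5, -4 → best response Highway.
Driver B against Backroad: payoffs -5, -4, 4 → best response Bridge.
Mutual best responses: (Tunnel, Highway); (Backroad, Bridge).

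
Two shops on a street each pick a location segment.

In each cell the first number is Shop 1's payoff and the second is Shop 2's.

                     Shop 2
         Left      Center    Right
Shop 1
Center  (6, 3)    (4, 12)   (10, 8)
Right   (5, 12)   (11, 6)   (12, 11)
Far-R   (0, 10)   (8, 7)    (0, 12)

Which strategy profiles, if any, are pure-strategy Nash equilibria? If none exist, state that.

(Center, Left): Shop 2 can switch to Center (3 → 12). Not NE.
(Center, Center): Shop 1 can switch to Right (4 → 11). Not NE.
(Center, Right): Shop 1 can switch to Right (10 → 12). Not NE.
(Right, Left): Shop 1 can switch to Center (5 → 6). Not NE.
(Right, Center): Shop 2 can switch to Left (6 → 12). Not NE.
(Right, Right): Shop 2 can switch to Left (11 → 12). Not NE.
(Far-R, Left): Shop 1 can switch to Center (0 → 6). Not NE.
(Far-R, Center): Shop 1 can switch to Right (8 → 11). Not NE.
(Far-R, Right): Shop 1 can switch to Center (0 → 10). Not NE.

none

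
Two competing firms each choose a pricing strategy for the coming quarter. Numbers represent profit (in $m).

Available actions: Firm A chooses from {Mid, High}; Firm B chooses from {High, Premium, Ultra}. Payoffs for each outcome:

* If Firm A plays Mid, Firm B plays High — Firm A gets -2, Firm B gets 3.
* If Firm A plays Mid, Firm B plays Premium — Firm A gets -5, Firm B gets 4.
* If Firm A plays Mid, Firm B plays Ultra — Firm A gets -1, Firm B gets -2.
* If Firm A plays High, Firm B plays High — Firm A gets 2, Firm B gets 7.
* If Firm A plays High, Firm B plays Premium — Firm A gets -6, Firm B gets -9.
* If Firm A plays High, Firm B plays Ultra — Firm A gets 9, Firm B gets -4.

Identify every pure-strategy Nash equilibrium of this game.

(Mid, Premium) and (High, High)

Check each profile: it is a Nash equilibrium iff no player can strictly gain by switching unilaterally.
(Mid, High): Firm A can switch to High (-2 → 2). Not NE.
(Mid, Premium): Firm A gets -5, best alternative -6; Firm B gets 4, best alternative 3. No profitable deviation — NE.
(Mid, Ultra): Firm A can switch to High (-1 → 9). Not NE.
(High, High): Firm A gets 2, best alternative -2; Firm B gets 7, best alternative -4. No profitable deviation — NE.
(High, Premium): Firm A can switch to Mid (-6 → -5). Not NE.
(High, Ultra): Firm B can switch to High (-4 → 7). Not NE.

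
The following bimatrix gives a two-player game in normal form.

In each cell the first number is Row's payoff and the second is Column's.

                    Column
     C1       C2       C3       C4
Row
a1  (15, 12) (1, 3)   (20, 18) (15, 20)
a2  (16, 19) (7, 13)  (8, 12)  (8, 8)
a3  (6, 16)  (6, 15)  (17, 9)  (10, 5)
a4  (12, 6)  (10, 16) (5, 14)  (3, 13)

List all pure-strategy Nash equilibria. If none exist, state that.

For each strategy profile, look for a profitable unilateral deviation.
(a1, C1): Row can switch to a2 (15 → 16). Not NE.
(a1, C2): Row can switch to a2 (1 → 7). Not NE.
(a1, C3): Column can switch to C4 (18 → 20). Not NE.
(a1, C4): Row gets 15, best alternative 10; Column gets 20, best alternative 18. No profitable deviation — NE.
(a2, C1): Row gets 16, best alternative 15; Column gets 19, best alternative 13. No profitable deviation — NE.
(a2, C2): Row can switch to a4 (7 → 10). Not NE.
(a2, C3): Row can switch to a1 (8 → 20). Not NE.
(a2, C4): Row can switch to a1 (8 → 15). Not NE.
(a3, C1): Row can switch to a1 (6 → 15). Not NE.
(a3, C2): Row can switch to a2 (6 → 7). Not NE.
(a4, C2): Row gets 10, best alternative 7; Column gets 16, best alternative 14. No profitable deviation — NE.
(The remaining 5 profiles each have a profitable deviation by the same check.)

The pure Nash equilibria are (a1, C4); (a2, C1); (a4, C2).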